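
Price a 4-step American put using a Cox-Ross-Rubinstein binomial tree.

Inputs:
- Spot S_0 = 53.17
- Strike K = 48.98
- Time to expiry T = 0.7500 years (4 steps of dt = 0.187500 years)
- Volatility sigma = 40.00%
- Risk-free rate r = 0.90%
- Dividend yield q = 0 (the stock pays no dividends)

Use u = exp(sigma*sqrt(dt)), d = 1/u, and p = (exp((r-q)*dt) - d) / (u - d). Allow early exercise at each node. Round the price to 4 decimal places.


Answer: Price = V(0,0) = 5.1362

Derivation:
dt = T/N = 0.187500
u = exp(sigma*sqrt(dt)) = 1.189110; d = 1/u = 0.840965
p = (exp((r-q)*dt) - d) / (u - d) = 0.461658
Discount per step: exp(-r*dt) = 0.998314
Stock lattice S(k, i) with i counting down-moves:
  k=0: S(0,0) = 53.1700
  k=1: S(1,0) = 63.2250; S(1,1) = 44.7141
  k=2: S(2,0) = 75.1814; S(2,1) = 53.1700; S(2,2) = 37.6030
  k=3: S(3,0) = 89.3990; S(3,1) = 63.2250; S(3,2) = 44.7141; S(3,3) = 31.6228
  k=4: S(4,0) = 106.3052; S(4,1) = 75.1814; S(4,2) = 53.1700; S(4,3) = 37.6030; S(4,4) = 26.5937
Terminal payoffs V(N, i) = max(K - S_T, 0):
  V(4,0) = 0.000000; V(4,1) = 0.000000; V(4,2) = 0.000000; V(4,3) = 11.376988; V(4,4) = 22.386309
Backward induction: V(k, i) = exp(-r*dt) * [p * V(k+1, i) + (1-p) * V(k+1, i+1)]; then take max(V_cont, immediate exercise) for American.
  V(3,0) = exp(-r*dt) * [p*0.000000 + (1-p)*0.000000] = 0.000000; exercise = 0.000000; V(3,0) = max -> 0.000000
  V(3,1) = exp(-r*dt) * [p*0.000000 + (1-p)*0.000000] = 0.000000; exercise = 0.000000; V(3,1) = max -> 0.000000
  V(3,2) = exp(-r*dt) * [p*0.000000 + (1-p)*11.376988] = 6.114385; exercise = 4.265884; V(3,2) = max -> 6.114385
  V(3,3) = exp(-r*dt) * [p*11.376988 + (1-p)*22.386309] = 17.274594; exercise = 17.357178; V(3,3) = max -> 17.357178
  V(2,0) = exp(-r*dt) * [p*0.000000 + (1-p)*0.000000] = 0.000000; exercise = 0.000000; V(2,0) = max -> 0.000000
  V(2,1) = exp(-r*dt) * [p*0.000000 + (1-p)*6.114385] = 3.286081; exercise = 0.000000; V(2,1) = max -> 3.286081
  V(2,2) = exp(-r*dt) * [p*6.114385 + (1-p)*17.357178] = 12.146340; exercise = 11.376988; V(2,2) = max -> 12.146340
  V(1,0) = exp(-r*dt) * [p*0.000000 + (1-p)*3.286081] = 1.766053; exercise = 0.000000; V(1,0) = max -> 1.766053
  V(1,1) = exp(-r*dt) * [p*3.286081 + (1-p)*12.146340] = 8.042349; exercise = 4.265884; V(1,1) = max -> 8.042349
  V(0,0) = exp(-r*dt) * [p*1.766053 + (1-p)*8.042349] = 5.136173; exercise = 0.000000; V(0,0) = max -> 5.136173


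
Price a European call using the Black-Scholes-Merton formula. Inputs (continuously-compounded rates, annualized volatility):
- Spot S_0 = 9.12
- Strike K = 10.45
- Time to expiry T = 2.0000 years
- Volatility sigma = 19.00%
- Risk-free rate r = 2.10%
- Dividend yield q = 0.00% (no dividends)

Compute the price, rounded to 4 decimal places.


d1 = (ln(S/K) + (r - q + 0.5*sigma^2) * T) / (sigma * sqrt(T)) = -0.21597339
d2 = d1 - sigma * sqrt(T) = -0.48467397
exp(-rT) = 0.95886978; exp(-qT) = 1.00000000
C = S_0 * exp(-qT) * N(d1) - K * exp(-rT) * N(d2)
N(d1) = 0.41450425; N(d2) = 0.31395382
C = 9.1200 * 1.00000000 * 0.41450425 - 10.4500 * 0.95886978 * 0.31395382 = 0.6344

Answer: Price = 0.6344


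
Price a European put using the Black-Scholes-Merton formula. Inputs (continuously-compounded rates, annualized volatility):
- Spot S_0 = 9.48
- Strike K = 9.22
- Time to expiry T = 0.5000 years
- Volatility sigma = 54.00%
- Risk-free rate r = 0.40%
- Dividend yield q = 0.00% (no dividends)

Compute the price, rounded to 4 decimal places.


Answer: Price = 1.2793

Derivation:
d1 = (ln(S/K) + (r - q + 0.5*sigma^2) * T) / (sigma * sqrt(T)) = 0.26898677
d2 = d1 - sigma * sqrt(T) = -0.11285089
exp(-rT) = 0.99800200; exp(-qT) = 1.00000000
P = K * exp(-rT) * N(-d2) - S_0 * exp(-qT) * N(-d1)
N(-d1) = 0.39396993; N(-d2) = 0.54492562
P = 9.2200 * 0.99800200 * 0.54492562 - 9.4800 * 1.00000000 * 0.39396993 = 1.2793


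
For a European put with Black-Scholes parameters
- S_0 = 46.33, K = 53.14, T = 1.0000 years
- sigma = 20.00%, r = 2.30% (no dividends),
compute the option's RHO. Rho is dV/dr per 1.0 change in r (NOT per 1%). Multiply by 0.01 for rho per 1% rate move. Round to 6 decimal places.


d1 = -0.4707012045; d2 = -0.6707012045
phi(d1) = 0.3571075275; exp(-qT) = 1.0000000000; exp(-rT) = 0.9772624838
N(-d2) = 0.7487945523
Rho = -K*T*exp(-rT)*N(-d2) = -53.1400 * 1.0000 * 0.9772624838 * 0.7487945523 = -38.886195

Answer: Rho = -38.886195


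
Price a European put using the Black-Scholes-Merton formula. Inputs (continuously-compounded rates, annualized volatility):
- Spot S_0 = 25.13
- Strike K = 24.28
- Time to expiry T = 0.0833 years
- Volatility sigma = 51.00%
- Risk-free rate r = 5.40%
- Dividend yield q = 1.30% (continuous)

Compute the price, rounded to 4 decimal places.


d1 = (ln(S/K) + (r - q + 0.5*sigma^2) * T) / (sigma * sqrt(T)) = 0.33056757
d2 = d1 - sigma * sqrt(T) = 0.18337270
exp(-rT) = 0.99551190; exp(-qT) = 0.99891769
P = K * exp(-rT) * N(-d2) - S_0 * exp(-qT) * N(-d1)
N(-d1) = 0.37048557; N(-d2) = 0.42725280
P = 24.2800 * 0.99551190 * 0.42725280 - 25.1300 * 0.99891769 * 0.37048557 = 1.0269

Answer: Price = 1.0269


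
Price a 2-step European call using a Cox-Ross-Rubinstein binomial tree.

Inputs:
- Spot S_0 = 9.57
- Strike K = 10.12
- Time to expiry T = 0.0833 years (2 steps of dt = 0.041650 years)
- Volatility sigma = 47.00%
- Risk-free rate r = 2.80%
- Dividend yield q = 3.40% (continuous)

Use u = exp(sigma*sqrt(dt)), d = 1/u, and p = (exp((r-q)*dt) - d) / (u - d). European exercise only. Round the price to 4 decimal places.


Answer: Price = V(0,0) = 0.3314

Derivation:
dt = T/N = 0.041650
u = exp(sigma*sqrt(dt)) = 1.100670; d = 1/u = 0.908537
p = (exp((r-q)*dt) - d) / (u - d) = 0.474738
Discount per step: exp(-r*dt) = 0.998834
Stock lattice S(k, i) with i counting down-moves:
  k=0: S(0,0) = 9.5700
  k=1: S(1,0) = 10.5334; S(1,1) = 8.6947
  k=2: S(2,0) = 11.5938; S(2,1) = 9.5700; S(2,2) = 7.8995
Terminal payoffs V(N, i) = max(S_T - K, 0):
  V(2,0) = 1.473812; V(2,1) = 0.000000; V(2,2) = 0.000000
Backward induction: V(k, i) = exp(-r*dt) * [p * V(k+1, i) + (1-p) * V(k+1, i+1)].
  V(1,0) = exp(-r*dt) * [p*1.473812 + (1-p)*0.000000] = 0.698859
  V(1,1) = exp(-r*dt) * [p*0.000000 + (1-p)*0.000000] = 0.000000
  V(0,0) = exp(-r*dt) * [p*0.698859 + (1-p)*0.000000] = 0.331388


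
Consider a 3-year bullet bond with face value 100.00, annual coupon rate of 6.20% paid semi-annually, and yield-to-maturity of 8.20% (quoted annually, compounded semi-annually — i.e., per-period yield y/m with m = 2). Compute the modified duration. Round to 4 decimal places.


Answer: Modified duration = 2.6670

Derivation:
Coupon per period c = face * coupon_rate / m = 3.100000
Periods per year m = 2; per-period yield y/m = 0.041000
Number of cashflows N = 6
Cashflows (t years, CF_t, discount factor 1/(1+y/m)^(m*t), PV):
  t = 0.5000: CF_t = 3.100000, DF = 0.960615, PV = 2.977906
  t = 1.0000: CF_t = 3.100000, DF = 0.922781, PV = 2.860620
  t = 1.5000: CF_t = 3.100000, DF = 0.886437, PV = 2.747954
  t = 2.0000: CF_t = 3.100000, DF = 0.851524, PV = 2.639726
  t = 2.5000: CF_t = 3.100000, DF = 0.817987, PV = 2.535759
  t = 3.0000: CF_t = 103.100000, DF = 0.785770, PV = 81.012920
Price P = sum_t PV_t = 94.774886
First compute Macaulay numerator sum_t t * PV_t:
  t * PV_t at t = 0.5000: 1.488953
  t * PV_t at t = 1.0000: 2.860620
  t * PV_t at t = 1.5000: 4.121931
  t * PV_t at t = 2.0000: 5.279451
  t * PV_t at t = 2.5000: 6.339399
  t * PV_t at t = 3.0000: 243.038761
Macaulay duration D = 263.129116 / 94.774886 = 2.776359
Modified duration = D / (1 + y/m) = 2.776359 / (1 + 0.041000) = 2.667012


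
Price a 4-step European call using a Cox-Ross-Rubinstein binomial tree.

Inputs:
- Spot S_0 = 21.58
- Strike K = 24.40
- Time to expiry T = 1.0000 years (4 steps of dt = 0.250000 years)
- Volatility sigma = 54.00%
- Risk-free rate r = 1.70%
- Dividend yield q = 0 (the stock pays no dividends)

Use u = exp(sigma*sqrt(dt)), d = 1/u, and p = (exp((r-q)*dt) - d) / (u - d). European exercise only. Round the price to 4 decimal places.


dt = T/N = 0.250000
u = exp(sigma*sqrt(dt)) = 1.309964; d = 1/u = 0.763379
p = (exp((r-q)*dt) - d) / (u - d) = 0.440699
Discount per step: exp(-r*dt) = 0.995759
Stock lattice S(k, i) with i counting down-moves:
  k=0: S(0,0) = 21.5800
  k=1: S(1,0) = 28.2690; S(1,1) = 16.4737
  k=2: S(2,0) = 37.0314; S(2,1) = 21.5800; S(2,2) = 12.5757
  k=3: S(3,0) = 48.5099; S(3,1) = 28.2690; S(3,2) = 16.4737; S(3,3) = 9.6000
  k=4: S(4,0) = 63.5462; S(4,1) = 37.0314; S(4,2) = 21.5800; S(4,3) = 12.5757; S(4,4) = 7.3285
Terminal payoffs V(N, i) = max(S_T - K, 0):
  V(4,0) = 39.146185; V(4,1) = 12.631428; V(4,2) = 0.000000; V(4,3) = 0.000000; V(4,4) = 0.000000
Backward induction: V(k, i) = exp(-r*dt) * [p * V(k+1, i) + (1-p) * V(k+1, i+1)].
  V(3,0) = exp(-r*dt) * [p*39.146185 + (1-p)*12.631428] = 24.213334
  V(3,1) = exp(-r*dt) * [p*12.631428 + (1-p)*0.000000] = 5.543052
  V(3,2) = exp(-r*dt) * [p*0.000000 + (1-p)*0.000000] = 0.000000
  V(3,3) = exp(-r*dt) * [p*0.000000 + (1-p)*0.000000] = 0.000000
  V(2,0) = exp(-r*dt) * [p*24.213334 + (1-p)*5.543052] = 13.712628
  V(2,1) = exp(-r*dt) * [p*5.543052 + (1-p)*0.000000] = 2.432459
  V(2,2) = exp(-r*dt) * [p*0.000000 + (1-p)*0.000000] = 0.000000
  V(1,0) = exp(-r*dt) * [p*13.712628 + (1-p)*2.432459] = 7.372221
  V(1,1) = exp(-r*dt) * [p*2.432459 + (1-p)*0.000000] = 1.067436
  V(0,0) = exp(-r*dt) * [p*7.372221 + (1-p)*1.067436] = 3.829639

Answer: Price = V(0,0) = 3.8296


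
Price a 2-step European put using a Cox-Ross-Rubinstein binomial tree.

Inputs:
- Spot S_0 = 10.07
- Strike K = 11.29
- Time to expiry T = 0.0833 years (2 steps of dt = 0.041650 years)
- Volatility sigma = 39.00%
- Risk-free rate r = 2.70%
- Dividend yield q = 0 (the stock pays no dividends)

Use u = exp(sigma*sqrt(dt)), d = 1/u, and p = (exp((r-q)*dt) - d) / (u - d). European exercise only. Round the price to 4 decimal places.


Answer: Price = V(0,0) = 1.3172

Derivation:
dt = T/N = 0.041650
u = exp(sigma*sqrt(dt)) = 1.082846; d = 1/u = 0.923493
p = (exp((r-q)*dt) - d) / (u - d) = 0.487173
Discount per step: exp(-r*dt) = 0.998876
Stock lattice S(k, i) with i counting down-moves:
  k=0: S(0,0) = 10.0700
  k=1: S(1,0) = 10.9043; S(1,1) = 9.2996
  k=2: S(2,0) = 11.8076; S(2,1) = 10.0700; S(2,2) = 8.5881
Terminal payoffs V(N, i) = max(K - S_T, 0):
  V(2,0) = 0.000000; V(2,1) = 1.220000; V(2,2) = 2.701915
Backward induction: V(k, i) = exp(-r*dt) * [p * V(k+1, i) + (1-p) * V(k+1, i+1)].
  V(1,0) = exp(-r*dt) * [p*0.000000 + (1-p)*1.220000] = 0.624945
  V(1,1) = exp(-r*dt) * [p*1.220000 + (1-p)*2.701915] = 1.977740
  V(0,0) = exp(-r*dt) * [p*0.624945 + (1-p)*1.977740] = 1.317213


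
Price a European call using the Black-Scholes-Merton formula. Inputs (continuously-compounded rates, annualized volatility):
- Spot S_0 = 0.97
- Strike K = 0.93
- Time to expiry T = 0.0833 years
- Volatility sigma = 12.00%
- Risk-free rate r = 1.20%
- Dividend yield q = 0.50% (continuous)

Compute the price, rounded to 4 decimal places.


d1 = (ln(S/K) + (r - q + 0.5*sigma^2) * T) / (sigma * sqrt(T)) = 1.25005013
d2 = d1 - sigma * sqrt(T) = 1.21541604
exp(-rT) = 0.99900090; exp(-qT) = 0.99958359
C = S_0 * exp(-qT) * N(d1) - K * exp(-rT) * N(d2)
N(d1) = 0.89435938; N(d2) = 0.88789627
C = 0.9700 * 0.99958359 * 0.89435938 - 0.9300 * 0.99900090 * 0.88789627 = 0.0422

Answer: Price = 0.0422


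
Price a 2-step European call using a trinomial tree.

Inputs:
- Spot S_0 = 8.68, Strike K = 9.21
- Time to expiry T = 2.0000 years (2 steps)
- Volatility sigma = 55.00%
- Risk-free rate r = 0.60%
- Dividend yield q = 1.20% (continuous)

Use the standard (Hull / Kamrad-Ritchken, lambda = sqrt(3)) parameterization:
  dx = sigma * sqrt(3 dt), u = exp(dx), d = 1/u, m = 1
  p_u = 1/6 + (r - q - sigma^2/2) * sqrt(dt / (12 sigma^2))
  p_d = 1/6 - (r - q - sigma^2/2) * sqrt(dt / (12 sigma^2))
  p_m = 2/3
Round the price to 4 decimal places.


dt = T/N = 1.000000; dx = sigma*sqrt(3*dt) = 0.952628
u = exp(dx) = 2.592514; d = 1/u = 0.385726
p_u = 0.084132, p_m = 0.666667, p_d = 0.249202
Discount per step: exp(-r*dt) = 0.994018
Stock lattice S(k, j) with j the centered position index:
  k=0: S(0,+0) = 8.6800
  k=1: S(1,-1) = 3.3481; S(1,+0) = 8.6800; S(1,+1) = 22.5030
  k=2: S(2,-2) = 1.2915; S(2,-1) = 3.3481; S(2,+0) = 8.6800; S(2,+1) = 22.5030; S(2,+2) = 58.3394
Terminal payoffs V(N, j) = max(S_T - K, 0):
  V(2,-2) = 0.000000; V(2,-1) = 0.000000; V(2,+0) = 0.000000; V(2,+1) = 13.293019; V(2,+2) = 49.129385
Backward induction: V(k, j) = exp(-r*dt) * [p_u * V(k+1, j+1) + p_m * V(k+1, j) + p_d * V(k+1, j-1)]
  V(1,-1) = exp(-r*dt) * [p_u*0.000000 + p_m*0.000000 + p_d*0.000000] = 0.000000
  V(1,+0) = exp(-r*dt) * [p_u*13.293019 + p_m*0.000000 + p_d*0.000000] = 1.111676
  V(1,+1) = exp(-r*dt) * [p_u*49.129385 + p_m*13.293019 + p_d*0.000000] = 12.917619
  V(0,+0) = exp(-r*dt) * [p_u*12.917619 + p_m*1.111676 + p_d*0.000000] = 1.816965

Answer: Price = V(0,0) = 1.8170


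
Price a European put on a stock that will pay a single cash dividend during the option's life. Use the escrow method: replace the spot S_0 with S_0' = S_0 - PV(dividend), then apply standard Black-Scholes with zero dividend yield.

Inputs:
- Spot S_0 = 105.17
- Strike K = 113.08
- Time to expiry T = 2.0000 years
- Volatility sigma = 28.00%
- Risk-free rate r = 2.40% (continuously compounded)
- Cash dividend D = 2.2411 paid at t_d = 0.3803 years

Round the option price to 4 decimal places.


PV(D) = D * exp(-r * t_d) = 2.2411 * 0.99091433 = 2.22073810
S_0' = S_0 - PV(D) = 105.1700 - 2.22073810 = 102.94926190
d1 = (ln(S_0'/K) + (r + sigma^2/2)*T) / (sigma*sqrt(T)) = 0.08217776
d2 = d1 - sigma*sqrt(T) = -0.31380204
exp(-rT) = 0.95313379
N(-d1) = 0.46725268; N(-d2) = 0.62316430
P = K * exp(-rT) * N(-d2) - S_0' * N(-d1) = 113.0800 * 0.95313379 * 0.62316430 - 102.94926190 * 0.46725268 = 19.0616

Answer: Price = 19.0616


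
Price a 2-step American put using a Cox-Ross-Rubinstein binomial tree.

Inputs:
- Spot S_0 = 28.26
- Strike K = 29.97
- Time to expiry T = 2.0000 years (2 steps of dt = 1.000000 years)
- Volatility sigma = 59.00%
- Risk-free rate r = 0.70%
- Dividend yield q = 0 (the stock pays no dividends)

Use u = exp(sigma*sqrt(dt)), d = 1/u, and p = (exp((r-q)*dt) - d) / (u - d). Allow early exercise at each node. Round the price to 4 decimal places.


dt = T/N = 1.000000
u = exp(sigma*sqrt(dt)) = 1.803988; d = 1/u = 0.554327
p = (exp((r-q)*dt) - d) / (u - d) = 0.362256
Discount per step: exp(-r*dt) = 0.993024
Stock lattice S(k, i) with i counting down-moves:
  k=0: S(0,0) = 28.2600
  k=1: S(1,0) = 50.9807; S(1,1) = 15.6653
  k=2: S(2,0) = 91.9686; S(2,1) = 28.2600; S(2,2) = 8.6837
Terminal payoffs V(N, i) = max(K - S_T, 0):
  V(2,0) = 0.000000; V(2,1) = 1.710000; V(2,2) = 21.286303
Backward induction: V(k, i) = exp(-r*dt) * [p * V(k+1, i) + (1-p) * V(k+1, i+1)]; then take max(V_cont, immediate exercise) for American.
  V(1,0) = exp(-r*dt) * [p*0.000000 + (1-p)*1.710000] = 1.082935; exercise = 0.000000; V(1,0) = max -> 1.082935
  V(1,1) = exp(-r*dt) * [p*1.710000 + (1-p)*21.286303] = 14.095653; exercise = 14.304711; V(1,1) = max -> 14.304711
  V(0,0) = exp(-r*dt) * [p*1.082935 + (1-p)*14.304711] = 9.448670; exercise = 1.710000; V(0,0) = max -> 9.448670

Answer: Price = V(0,0) = 9.4487


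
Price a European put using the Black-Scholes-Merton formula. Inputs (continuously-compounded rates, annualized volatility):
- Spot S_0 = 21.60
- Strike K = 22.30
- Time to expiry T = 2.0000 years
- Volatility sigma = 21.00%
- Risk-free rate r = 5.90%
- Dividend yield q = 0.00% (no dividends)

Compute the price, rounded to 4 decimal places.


Answer: Price = 1.6548

Derivation:
d1 = (ln(S/K) + (r - q + 0.5*sigma^2) * T) / (sigma * sqrt(T)) = 0.43842855
d2 = d1 - sigma * sqrt(T) = 0.14144370
exp(-rT) = 0.88869605; exp(-qT) = 1.00000000
P = K * exp(-rT) * N(-d2) - S_0 * exp(-qT) * N(-d1)
N(-d1) = 0.33053783; N(-d2) = 0.44375972
P = 22.3000 * 0.88869605 * 0.44375972 - 21.6000 * 1.00000000 * 0.33053783 = 1.6548


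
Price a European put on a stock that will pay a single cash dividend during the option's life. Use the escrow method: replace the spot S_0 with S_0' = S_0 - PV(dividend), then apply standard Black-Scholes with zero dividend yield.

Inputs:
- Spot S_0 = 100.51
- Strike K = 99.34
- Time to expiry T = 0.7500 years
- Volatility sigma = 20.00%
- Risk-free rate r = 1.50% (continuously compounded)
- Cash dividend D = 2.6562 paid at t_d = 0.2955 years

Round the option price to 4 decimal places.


Answer: Price = 6.9496

Derivation:
PV(D) = D * exp(-r * t_d) = 2.6562 * 0.99557731 = 2.64445245
S_0' = S_0 - PV(D) = 100.5100 - 2.64445245 = 97.86554755
d1 = (ln(S_0'/K) + (r + sigma^2/2)*T) / (sigma*sqrt(T)) = 0.06521901
d2 = d1 - sigma*sqrt(T) = -0.10798607
exp(-rT) = 0.98881304
N(-d1) = 0.47399981; N(-d2) = 0.54299663
P = K * exp(-rT) * N(-d2) - S_0' * N(-d1) = 99.3400 * 0.98881304 * 0.54299663 - 97.86554755 * 0.47399981 = 6.9496


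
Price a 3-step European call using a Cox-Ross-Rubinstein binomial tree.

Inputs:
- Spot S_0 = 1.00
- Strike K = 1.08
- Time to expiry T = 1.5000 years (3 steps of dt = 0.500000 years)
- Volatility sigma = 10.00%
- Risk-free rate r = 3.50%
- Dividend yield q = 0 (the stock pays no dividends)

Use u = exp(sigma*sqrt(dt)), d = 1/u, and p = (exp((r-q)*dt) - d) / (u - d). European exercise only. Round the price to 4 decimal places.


Answer: Price = V(0,0) = 0.0332

Derivation:
dt = T/N = 0.500000
u = exp(sigma*sqrt(dt)) = 1.073271; d = 1/u = 0.931731
p = (exp((r-q)*dt) - d) / (u - d) = 0.607059
Discount per step: exp(-r*dt) = 0.982652
Stock lattice S(k, i) with i counting down-moves:
  k=0: S(0,0) = 1.0000
  k=1: S(1,0) = 1.0733; S(1,1) = 0.9317
  k=2: S(2,0) = 1.1519; S(2,1) = 1.0000; S(2,2) = 0.8681
  k=3: S(3,0) = 1.2363; S(3,1) = 1.0733; S(3,2) = 0.9317; S(3,3) = 0.8089
Terminal payoffs V(N, i) = max(S_T - K, 0):
  V(3,0) = 0.156311; V(3,1) = 0.000000; V(3,2) = 0.000000; V(3,3) = 0.000000
Backward induction: V(k, i) = exp(-r*dt) * [p * V(k+1, i) + (1-p) * V(k+1, i+1)].
  V(2,0) = exp(-r*dt) * [p*0.156311 + (1-p)*0.000000] = 0.093244
  V(2,1) = exp(-r*dt) * [p*0.000000 + (1-p)*0.000000] = 0.000000
  V(2,2) = exp(-r*dt) * [p*0.000000 + (1-p)*0.000000] = 0.000000
  V(1,0) = exp(-r*dt) * [p*0.093244 + (1-p)*0.000000] = 0.055623
  V(1,1) = exp(-r*dt) * [p*0.000000 + (1-p)*0.000000] = 0.000000
  V(0,0) = exp(-r*dt) * [p*0.055623 + (1-p)*0.000000] = 0.033180


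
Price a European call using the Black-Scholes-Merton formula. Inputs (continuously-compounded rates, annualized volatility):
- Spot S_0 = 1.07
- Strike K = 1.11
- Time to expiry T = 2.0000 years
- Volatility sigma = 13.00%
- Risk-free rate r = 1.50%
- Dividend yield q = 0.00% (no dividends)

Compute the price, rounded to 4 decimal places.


d1 = (ln(S/K) + (r - q + 0.5*sigma^2) * T) / (sigma * sqrt(T)) = 0.05547325
d2 = d1 - sigma * sqrt(T) = -0.12837451
exp(-rT) = 0.97044553; exp(-qT) = 1.00000000
C = S_0 * exp(-qT) * N(d1) - K * exp(-rT) * N(d2)
N(d1) = 0.52211928; N(d2) = 0.44892630
C = 1.0700 * 1.00000000 * 0.52211928 - 1.1100 * 0.97044553 * 0.44892630 = 0.0751

Answer: Price = 0.0751


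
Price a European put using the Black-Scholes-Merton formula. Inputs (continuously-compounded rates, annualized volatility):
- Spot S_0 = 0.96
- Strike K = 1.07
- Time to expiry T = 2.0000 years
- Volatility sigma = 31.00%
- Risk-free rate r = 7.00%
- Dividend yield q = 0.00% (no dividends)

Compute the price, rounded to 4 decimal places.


d1 = (ln(S/K) + (r - q + 0.5*sigma^2) * T) / (sigma * sqrt(T)) = 0.29109843
d2 = d1 - sigma * sqrt(T) = -0.14730778
exp(-rT) = 0.86935824; exp(-qT) = 1.00000000
P = K * exp(-rT) * N(-d2) - S_0 * exp(-qT) * N(-d1)
N(-d1) = 0.38548802; N(-d2) = 0.55855545
P = 1.0700 * 0.86935824 * 0.55855545 - 0.9600 * 1.00000000 * 0.38548802 = 0.1495

Answer: Price = 0.1495


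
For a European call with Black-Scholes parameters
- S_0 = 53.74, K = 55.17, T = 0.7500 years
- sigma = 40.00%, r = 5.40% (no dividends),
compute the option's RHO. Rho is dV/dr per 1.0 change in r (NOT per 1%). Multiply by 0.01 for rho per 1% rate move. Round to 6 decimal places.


d1 = 0.2143074429; d2 = -0.1321027186
phi(d1) = 0.3898854218; exp(-qT) = 1.0000000000; exp(-rT) = 0.9603091645
N(d2) = 0.4474515228
Rho = K*T*exp(-rT)*N(d2) = 55.1700 * 0.7500 * 0.9603091645 * 0.4474515228 = 17.779572

Answer: Rho = 17.779572


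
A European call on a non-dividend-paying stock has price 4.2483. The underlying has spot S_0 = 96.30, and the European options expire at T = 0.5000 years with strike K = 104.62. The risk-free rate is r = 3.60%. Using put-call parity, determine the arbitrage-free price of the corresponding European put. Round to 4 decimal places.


Answer: Put price = 10.7020

Derivation:
Put-call parity: C - P = S_0 * exp(-qT) - K * exp(-rT).
S_0 * exp(-qT) = 96.3000 * 1.00000000 = 96.30000000
K * exp(-rT) = 104.6200 * 0.98216103 = 102.75368721
P = C - S*exp(-qT) + K*exp(-rT)
P = 4.2483 - 96.30000000 + 102.75368721 = 10.7020


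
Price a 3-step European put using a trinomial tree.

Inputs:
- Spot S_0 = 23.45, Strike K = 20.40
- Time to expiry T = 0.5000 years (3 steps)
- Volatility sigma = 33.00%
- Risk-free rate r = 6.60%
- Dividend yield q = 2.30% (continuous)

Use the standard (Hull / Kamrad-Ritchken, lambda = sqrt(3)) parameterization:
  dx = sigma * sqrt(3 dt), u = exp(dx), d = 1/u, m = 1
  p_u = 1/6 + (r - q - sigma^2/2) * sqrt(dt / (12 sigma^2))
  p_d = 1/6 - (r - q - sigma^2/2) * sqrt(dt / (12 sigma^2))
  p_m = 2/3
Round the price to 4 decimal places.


dt = T/N = 0.166667; dx = sigma*sqrt(3*dt) = 0.233345
u = exp(dx) = 1.262817; d = 1/u = 0.791880
p_u = 0.162578, p_m = 0.666667, p_d = 0.170756
Discount per step: exp(-r*dt) = 0.989060
Stock lattice S(k, j) with j the centered position index:
  k=0: S(0,+0) = 23.4500
  k=1: S(1,-1) = 18.5696; S(1,+0) = 23.4500; S(1,+1) = 29.6131
  k=2: S(2,-2) = 14.7049; S(2,-1) = 18.5696; S(2,+0) = 23.4500; S(2,+1) = 29.6131; S(2,+2) = 37.3959
  k=3: S(3,-3) = 11.6445; S(3,-2) = 14.7049; S(3,-1) = 18.5696; S(3,+0) = 23.4500; S(3,+1) = 29.6131; S(3,+2) = 37.3959; S(3,+3) = 47.2242
Terminal payoffs V(N, j) = max(K - S_T, 0):
  V(3,-3) = 8.755490; V(3,-2) = 5.695111; V(3,-1) = 1.830411; V(3,+0) = 0.000000; V(3,+1) = 0.000000; V(3,+2) = 0.000000; V(3,+3) = 0.000000
Backward induction: V(k, j) = exp(-r*dt) * [p_u * V(k+1, j+1) + p_m * V(k+1, j) + p_d * V(k+1, j-1)]
  V(2,-2) = exp(-r*dt) * [p_u*1.830411 + p_m*5.695111 + p_d*8.755490] = 5.528229
  V(2,-1) = exp(-r*dt) * [p_u*0.000000 + p_m*1.830411 + p_d*5.695111] = 2.168759
  V(2,+0) = exp(-r*dt) * [p_u*0.000000 + p_m*0.000000 + p_d*1.830411] = 0.309134
  V(2,+1) = exp(-r*dt) * [p_u*0.000000 + p_m*0.000000 + p_d*0.000000] = 0.000000
  V(2,+2) = exp(-r*dt) * [p_u*0.000000 + p_m*0.000000 + p_d*0.000000] = 0.000000
  V(1,-1) = exp(-r*dt) * [p_u*0.309134 + p_m*2.168759 + p_d*5.528229] = 2.413380
  V(1,+0) = exp(-r*dt) * [p_u*0.000000 + p_m*0.309134 + p_d*2.168759] = 0.570111
  V(1,+1) = exp(-r*dt) * [p_u*0.000000 + p_m*0.000000 + p_d*0.309134] = 0.052209
  V(0,+0) = exp(-r*dt) * [p_u*0.052209 + p_m*0.570111 + p_d*2.413380] = 0.791902

Answer: Price = V(0,0) = 0.7919


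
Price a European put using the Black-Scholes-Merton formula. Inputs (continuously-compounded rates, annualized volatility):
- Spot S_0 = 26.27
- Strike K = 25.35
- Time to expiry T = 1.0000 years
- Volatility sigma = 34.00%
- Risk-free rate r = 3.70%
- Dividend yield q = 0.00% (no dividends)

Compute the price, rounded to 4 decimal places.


d1 = (ln(S/K) + (r - q + 0.5*sigma^2) * T) / (sigma * sqrt(T)) = 0.38367316
d2 = d1 - sigma * sqrt(T) = 0.04367316
exp(-rT) = 0.96367614; exp(-qT) = 1.00000000
P = K * exp(-rT) * N(-d2) - S_0 * exp(-qT) * N(-d1)
N(-d1) = 0.35061035; N(-d2) = 0.48258247
P = 25.3500 * 0.96367614 * 0.48258247 - 26.2700 * 1.00000000 * 0.35061035 = 2.5786

Answer: Price = 2.5786


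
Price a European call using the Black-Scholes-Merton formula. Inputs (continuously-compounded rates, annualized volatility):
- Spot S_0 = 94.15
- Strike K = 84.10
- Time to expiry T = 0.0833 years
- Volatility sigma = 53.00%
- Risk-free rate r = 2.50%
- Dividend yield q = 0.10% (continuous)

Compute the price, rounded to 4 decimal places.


Answer: Price = 11.9944

Derivation:
d1 = (ln(S/K) + (r - q + 0.5*sigma^2) * T) / (sigma * sqrt(T)) = 0.82750654
d2 = d1 - sigma * sqrt(T) = 0.67453932
exp(-rT) = 0.99791967; exp(-qT) = 0.99991670
C = S_0 * exp(-qT) * N(d1) - K * exp(-rT) * N(d2)
N(d1) = 0.79602499; N(d2) = 0.75001575
C = 94.1500 * 0.99991670 * 0.79602499 - 84.1000 * 0.99791967 * 0.75001575 = 11.9944


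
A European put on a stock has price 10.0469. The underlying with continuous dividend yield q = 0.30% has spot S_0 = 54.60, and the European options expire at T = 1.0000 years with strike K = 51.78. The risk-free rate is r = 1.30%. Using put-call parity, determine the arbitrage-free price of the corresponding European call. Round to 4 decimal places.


Put-call parity: C - P = S_0 * exp(-qT) - K * exp(-rT).
S_0 * exp(-qT) = 54.6000 * 0.99700450 = 54.43644545
K * exp(-rT) = 51.7800 * 0.98708414 = 51.11121651
C = P + S*exp(-qT) - K*exp(-rT)
C = 10.0469 + 54.43644545 - 51.11121651 = 13.3721

Answer: Call price = 13.3721


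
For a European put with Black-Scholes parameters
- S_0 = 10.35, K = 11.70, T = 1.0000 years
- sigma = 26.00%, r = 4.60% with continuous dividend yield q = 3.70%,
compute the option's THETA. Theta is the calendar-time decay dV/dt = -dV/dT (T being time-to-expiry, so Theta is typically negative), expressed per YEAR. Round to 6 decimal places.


d1 = -0.3069320080; d2 = -0.5669320080
phi(d1) = 0.3805863604; exp(-qT) = 0.9636761353; exp(-rT) = 0.9550419622
Theta = -S*exp(-qT)*phi(d1)*sigma/(2*sqrt(T)) + r*K*exp(-rT)*N(-d2) - q*S*exp(-qT)*N(-d1)
N(-d1) = 0.6205524374; N(-d2) = 0.7146198117; sqrt(T) = 1.0000000000
Term 1 = -10.3500 * 0.9636761353 * 0.3805863604 * 0.2600 / (2 * 1.0000000000) = -0.4934782615
Term 2 = 0.0460 * 11.7000 * 0.9550419622 * 0.7146198117 = 0.3673171445
Term 3 = -0.0370 * 10.3500 * 0.9636761353 * 0.6205524374 = -0.2290085325
Theta = -0.4934782615 + (0.3673171445) + (-0.2290085325) = -0.355170

Answer: Theta = -0.355170


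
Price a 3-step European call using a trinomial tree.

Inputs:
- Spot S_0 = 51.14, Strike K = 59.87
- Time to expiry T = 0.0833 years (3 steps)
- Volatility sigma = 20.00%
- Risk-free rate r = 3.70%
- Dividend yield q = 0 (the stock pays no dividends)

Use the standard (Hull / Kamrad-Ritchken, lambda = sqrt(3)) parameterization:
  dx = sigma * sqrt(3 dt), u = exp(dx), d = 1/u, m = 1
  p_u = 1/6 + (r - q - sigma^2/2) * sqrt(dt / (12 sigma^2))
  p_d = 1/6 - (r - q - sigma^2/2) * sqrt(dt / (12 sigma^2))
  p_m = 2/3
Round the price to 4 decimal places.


dt = T/N = 0.027767; dx = sigma*sqrt(3*dt) = 0.057723
u = exp(dx) = 1.059422; d = 1/u = 0.943911
p_u = 0.170755, p_m = 0.666667, p_d = 0.162578
Discount per step: exp(-r*dt) = 0.998973
Stock lattice S(k, j) with j the centered position index:
  k=0: S(0,+0) = 51.1400
  k=1: S(1,-1) = 48.2716; S(1,+0) = 51.1400; S(1,+1) = 54.1788
  k=2: S(2,-2) = 45.5641; S(2,-1) = 48.2716; S(2,+0) = 51.1400; S(2,+1) = 54.1788; S(2,+2) = 57.3983
  k=3: S(3,-3) = 43.0084; S(3,-2) = 45.5641; S(3,-1) = 48.2716; S(3,+0) = 51.1400; S(3,+1) = 54.1788; S(3,+2) = 57.3983; S(3,+3) = 60.8090
Terminal payoffs V(N, j) = max(S_T - K, 0):
  V(3,-3) = 0.000000; V(3,-2) = 0.000000; V(3,-1) = 0.000000; V(3,+0) = 0.000000; V(3,+1) = 0.000000; V(3,+2) = 0.000000; V(3,+3) = 0.938976
Backward induction: V(k, j) = exp(-r*dt) * [p_u * V(k+1, j+1) + p_m * V(k+1, j) + p_d * V(k+1, j-1)]
  V(2,-2) = exp(-r*dt) * [p_u*0.000000 + p_m*0.000000 + p_d*0.000000] = 0.000000
  V(2,-1) = exp(-r*dt) * [p_u*0.000000 + p_m*0.000000 + p_d*0.000000] = 0.000000
  V(2,+0) = exp(-r*dt) * [p_u*0.000000 + p_m*0.000000 + p_d*0.000000] = 0.000000
  V(2,+1) = exp(-r*dt) * [p_u*0.000000 + p_m*0.000000 + p_d*0.000000] = 0.000000
  V(2,+2) = exp(-r*dt) * [p_u*0.938976 + p_m*0.000000 + p_d*0.000000] = 0.160171
  V(1,-1) = exp(-r*dt) * [p_u*0.000000 + p_m*0.000000 + p_d*0.000000] = 0.000000
  V(1,+0) = exp(-r*dt) * [p_u*0.000000 + p_m*0.000000 + p_d*0.000000] = 0.000000
  V(1,+1) = exp(-r*dt) * [p_u*0.160171 + p_m*0.000000 + p_d*0.000000] = 0.027322
  V(0,+0) = exp(-r*dt) * [p_u*0.027322 + p_m*0.000000 + p_d*0.000000] = 0.004661

Answer: Price = V(0,0) = 0.0047


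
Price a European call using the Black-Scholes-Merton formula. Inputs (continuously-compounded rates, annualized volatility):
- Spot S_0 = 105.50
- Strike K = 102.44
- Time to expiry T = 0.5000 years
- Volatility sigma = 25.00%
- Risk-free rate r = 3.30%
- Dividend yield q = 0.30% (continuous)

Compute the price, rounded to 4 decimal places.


Answer: Price = 9.7748

Derivation:
d1 = (ln(S/K) + (r - q + 0.5*sigma^2) * T) / (sigma * sqrt(T)) = 0.33974326
d2 = d1 - sigma * sqrt(T) = 0.16296657
exp(-rT) = 0.98363538; exp(-qT) = 0.99850112
C = S_0 * exp(-qT) * N(d1) - K * exp(-rT) * N(d2)
N(d1) = 0.63297506; N(d2) = 0.56472762
C = 105.5000 * 0.99850112 * 0.63297506 - 102.4400 * 0.98363538 * 0.56472762 = 9.7748


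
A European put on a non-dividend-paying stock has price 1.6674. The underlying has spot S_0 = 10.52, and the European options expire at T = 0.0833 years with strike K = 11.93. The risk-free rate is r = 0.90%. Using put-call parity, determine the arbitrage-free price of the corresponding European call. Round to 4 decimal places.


Answer: Call price = 0.2663

Derivation:
Put-call parity: C - P = S_0 * exp(-qT) - K * exp(-rT).
S_0 * exp(-qT) = 10.5200 * 1.00000000 = 10.52000000
K * exp(-rT) = 11.9300 * 0.99925058 = 11.92105943
C = P + S*exp(-qT) - K*exp(-rT)
C = 1.6674 + 10.52000000 - 11.92105943 = 0.2663


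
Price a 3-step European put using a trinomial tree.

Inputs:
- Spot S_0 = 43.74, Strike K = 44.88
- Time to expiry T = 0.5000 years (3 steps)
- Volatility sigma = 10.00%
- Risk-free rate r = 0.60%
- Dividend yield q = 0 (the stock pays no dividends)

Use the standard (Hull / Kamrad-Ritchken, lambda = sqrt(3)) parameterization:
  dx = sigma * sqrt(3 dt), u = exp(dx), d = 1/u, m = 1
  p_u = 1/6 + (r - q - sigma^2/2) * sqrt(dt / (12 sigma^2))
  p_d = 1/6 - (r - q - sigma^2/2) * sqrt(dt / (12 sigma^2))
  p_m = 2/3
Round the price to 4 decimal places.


Answer: Price = V(0,0) = 1.8476

Derivation:
dt = T/N = 0.166667; dx = sigma*sqrt(3*dt) = 0.070711
u = exp(dx) = 1.073271; d = 1/u = 0.931731
p_u = 0.167845, p_m = 0.666667, p_d = 0.165488
Discount per step: exp(-r*dt) = 0.999000
Stock lattice S(k, j) with j the centered position index:
  k=0: S(0,+0) = 43.7400
  k=1: S(1,-1) = 40.7539; S(1,+0) = 43.7400; S(1,+1) = 46.9449
  k=2: S(2,-2) = 37.9717; S(2,-1) = 40.7539; S(2,+0) = 43.7400; S(2,+1) = 46.9449; S(2,+2) = 50.3845
  k=3: S(3,-3) = 35.3794; S(3,-2) = 37.9717; S(3,-1) = 40.7539; S(3,+0) = 43.7400; S(3,+1) = 46.9449; S(3,+2) = 50.3845; S(3,+3) = 54.0762
Terminal payoffs V(N, j) = max(K - S_T, 0):
  V(3,-3) = 9.500556; V(3,-2) = 6.908280; V(3,-1) = 4.126068; V(3,+0) = 1.140000; V(3,+1) = 0.000000; V(3,+2) = 0.000000; V(3,+3) = 0.000000
Backward induction: V(k, j) = exp(-r*dt) * [p_u * V(k+1, j+1) + p_m * V(k+1, j) + p_d * V(k+1, j-1)]
  V(2,-2) = exp(-r*dt) * [p_u*4.126068 + p_m*6.908280 + p_d*9.500556] = 6.863423
  V(2,-1) = exp(-r*dt) * [p_u*1.140000 + p_m*4.126068 + p_d*6.908280] = 4.081211
  V(2,+0) = exp(-r*dt) * [p_u*0.000000 + p_m*1.140000 + p_d*4.126068] = 1.441373
  V(2,+1) = exp(-r*dt) * [p_u*0.000000 + p_m*0.000000 + p_d*1.140000] = 0.188468
  V(2,+2) = exp(-r*dt) * [p_u*0.000000 + p_m*0.000000 + p_d*0.000000] = 0.000000
  V(1,-1) = exp(-r*dt) * [p_u*1.441373 + p_m*4.081211 + p_d*6.863423] = 4.094453
  V(1,+0) = exp(-r*dt) * [p_u*0.188468 + p_m*1.441373 + p_d*4.081211] = 1.666274
  V(1,+1) = exp(-r*dt) * [p_u*0.000000 + p_m*0.188468 + p_d*1.441373] = 0.363811
  V(0,+0) = exp(-r*dt) * [p_u*0.363811 + p_m*1.666274 + p_d*4.094453] = 1.847648


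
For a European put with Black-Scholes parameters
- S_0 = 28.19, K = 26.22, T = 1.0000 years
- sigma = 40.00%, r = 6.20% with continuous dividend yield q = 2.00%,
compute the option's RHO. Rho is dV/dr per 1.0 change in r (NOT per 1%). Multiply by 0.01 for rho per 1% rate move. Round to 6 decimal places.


d1 = 0.4861120670; d2 = 0.0861120670
phi(d1) = 0.3544843772; exp(-qT) = 0.9801986733; exp(-rT) = 0.9398828868
N(-d2) = 0.4656886656
Rho = -K*T*exp(-rT)*N(-d2) = -26.2200 * 1.0000 * 0.9398828868 * 0.4656886656 = -11.476305

Answer: Rho = -11.476305


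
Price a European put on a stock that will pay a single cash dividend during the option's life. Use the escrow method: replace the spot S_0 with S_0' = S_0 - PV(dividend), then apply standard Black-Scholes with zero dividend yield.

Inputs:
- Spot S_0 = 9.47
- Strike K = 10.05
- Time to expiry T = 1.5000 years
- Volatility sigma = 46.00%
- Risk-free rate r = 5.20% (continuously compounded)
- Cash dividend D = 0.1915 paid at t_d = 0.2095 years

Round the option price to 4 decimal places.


PV(D) = D * exp(-r * t_d) = 0.1915 * 0.98916512 = 0.18942512
S_0' = S_0 - PV(D) = 9.4700 - 0.18942512 = 9.28057488
d1 = (ln(S_0'/K) + (r + sigma^2/2)*T) / (sigma*sqrt(T)) = 0.27876411
d2 = d1 - sigma*sqrt(T) = -0.28461853
exp(-rT) = 0.92496443
N(-d1) = 0.39021293; N(-d2) = 0.61203180
P = K * exp(-rT) * N(-d2) - S_0' * N(-d1) = 10.0500 * 0.92496443 * 0.61203180 - 9.28057488 * 0.39021293 = 2.0680

Answer: Price = 2.0680


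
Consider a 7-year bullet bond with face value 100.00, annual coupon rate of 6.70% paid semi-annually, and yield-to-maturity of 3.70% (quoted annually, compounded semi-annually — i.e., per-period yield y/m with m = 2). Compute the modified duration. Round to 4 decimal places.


Answer: Modified duration = 5.7172

Derivation:
Coupon per period c = face * coupon_rate / m = 3.350000
Periods per year m = 2; per-period yield y/m = 0.018500
Number of cashflows N = 14
Cashflows (t years, CF_t, discount factor 1/(1+y/m)^(m*t), PV):
  t = 0.5000: CF_t = 3.350000, DF = 0.981836, PV = 3.289151
  t = 1.0000: CF_t = 3.350000, DF = 0.964002, PV = 3.229407
  t = 1.5000: CF_t = 3.350000, DF = 0.946492, PV = 3.170748
  t = 2.0000: CF_t = 3.350000, DF = 0.929300, PV = 3.113154
  t = 2.5000: CF_t = 3.350000, DF = 0.912420, PV = 3.056607
  t = 3.0000: CF_t = 3.350000, DF = 0.895847, PV = 3.001087
  t = 3.5000: CF_t = 3.350000, DF = 0.879575, PV = 2.946576
  t = 4.0000: CF_t = 3.350000, DF = 0.863598, PV = 2.893054
  t = 4.5000: CF_t = 3.350000, DF = 0.847912, PV = 2.840505
  t = 5.0000: CF_t = 3.350000, DF = 0.832510, PV = 2.788910
  t = 5.5000: CF_t = 3.350000, DF = 0.817389, PV = 2.738252
  t = 6.0000: CF_t = 3.350000, DF = 0.802542, PV = 2.688515
  t = 6.5000: CF_t = 3.350000, DF = 0.787964, PV = 2.639681
  t = 7.0000: CF_t = 103.350000, DF = 0.773652, PV = 79.956912
Price P = sum_t PV_t = 118.352558
First compute Macaulay numerator sum_t t * PV_t:
  t * PV_t at t = 0.5000: 1.644575
  t * PV_t at t = 1.0000: 3.229407
  t * PV_t at t = 1.5000: 4.756122
  t * PV_t at t = 2.0000: 6.226309
  t * PV_t at t = 2.5000: 7.641518
  t * PV_t at t = 3.0000: 9.003261
  t * PV_t at t = 3.5000: 10.313014
  t * PV_t at t = 4.0000: 11.572216
  t * PV_t at t = 4.5000: 12.782271
  t * PV_t at t = 5.0000: 13.944549
  t * PV_t at t = 5.5000: 15.060387
  t * PV_t at t = 6.0000: 16.131088
  t * PV_t at t = 6.5000: 17.157924
  t * PV_t at t = 7.0000: 559.698386
Macaulay duration D = 689.161027 / 118.352558 = 5.822950
Modified duration = D / (1 + y/m) = 5.822950 / (1 + 0.018500) = 5.717182


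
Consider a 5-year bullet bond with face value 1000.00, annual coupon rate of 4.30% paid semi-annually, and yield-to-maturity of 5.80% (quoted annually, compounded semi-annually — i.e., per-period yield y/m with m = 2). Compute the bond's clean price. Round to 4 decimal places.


Coupon per period c = face * coupon_rate / m = 21.500000
Periods per year m = 2; per-period yield y/m = 0.029000
Number of cashflows N = 10
Cashflows (t years, CF_t, discount factor 1/(1+y/m)^(m*t), PV):
  t = 0.5000: CF_t = 21.500000, DF = 0.971817, PV = 20.894072
  t = 1.0000: CF_t = 21.500000, DF = 0.944429, PV = 20.305221
  t = 1.5000: CF_t = 21.500000, DF = 0.917812, PV = 19.732965
  t = 2.0000: CF_t = 21.500000, DF = 0.891946, PV = 19.176836
  t = 2.5000: CF_t = 21.500000, DF = 0.866808, PV = 18.636381
  t = 3.0000: CF_t = 21.500000, DF = 0.842379, PV = 18.111158
  t = 3.5000: CF_t = 21.500000, DF = 0.818639, PV = 17.600736
  t = 4.0000: CF_t = 21.500000, DF = 0.795567, PV = 17.104700
  t = 4.5000: CF_t = 21.500000, DF = 0.773146, PV = 16.622643
  t = 5.0000: CF_t = 1021.500000, DF = 0.751357, PV = 767.511026
Price P = sum_t PV_t = 935.695738

Answer: Price = 935.6957


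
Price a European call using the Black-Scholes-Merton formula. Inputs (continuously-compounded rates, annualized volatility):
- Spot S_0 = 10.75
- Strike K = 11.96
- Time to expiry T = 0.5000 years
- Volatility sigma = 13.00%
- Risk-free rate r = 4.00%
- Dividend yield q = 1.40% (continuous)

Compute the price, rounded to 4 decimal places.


Answer: Price = 0.0826

Derivation:
d1 = (ln(S/K) + (r - q + 0.5*sigma^2) * T) / (sigma * sqrt(T)) = -0.97294623
d2 = d1 - sigma * sqrt(T) = -1.06487011
exp(-rT) = 0.98019867; exp(-qT) = 0.99302444
C = S_0 * exp(-qT) * N(d1) - K * exp(-rT) * N(d2)
N(d1) = 0.16529001; N(d2) = 0.14346736
C = 10.7500 * 0.99302444 * 0.16529001 - 11.9600 * 0.98019867 * 0.14346736 = 0.0826


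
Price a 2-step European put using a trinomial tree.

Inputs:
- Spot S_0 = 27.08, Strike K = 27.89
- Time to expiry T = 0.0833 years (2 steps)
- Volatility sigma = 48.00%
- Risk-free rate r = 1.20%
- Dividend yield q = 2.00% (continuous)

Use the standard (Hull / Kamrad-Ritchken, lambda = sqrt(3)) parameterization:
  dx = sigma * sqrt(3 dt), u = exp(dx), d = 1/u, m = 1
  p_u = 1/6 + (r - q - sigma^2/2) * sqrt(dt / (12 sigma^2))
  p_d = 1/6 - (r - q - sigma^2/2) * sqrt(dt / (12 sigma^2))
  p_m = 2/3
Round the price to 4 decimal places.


Answer: Price = V(0,0) = 1.9077

Derivation:
dt = T/N = 0.041650; dx = sigma*sqrt(3*dt) = 0.169672
u = exp(dx) = 1.184916; d = 1/u = 0.843942
p_u = 0.151545, p_m = 0.666667, p_d = 0.181788
Discount per step: exp(-r*dt) = 0.999500
Stock lattice S(k, j) with j the centered position index:
  k=0: S(0,+0) = 27.0800
  k=1: S(1,-1) = 22.8539; S(1,+0) = 27.0800; S(1,+1) = 32.0875
  k=2: S(2,-2) = 19.2874; S(2,-1) = 22.8539; S(2,+0) = 27.0800; S(2,+1) = 32.0875; S(2,+2) = 38.0210
Terminal payoffs V(N, j) = max(K - S_T, 0):
  V(2,-2) = 8.602599; V(2,-1) = 5.036055; V(2,+0) = 0.810000; V(2,+1) = 0.000000; V(2,+2) = 0.000000
Backward induction: V(k, j) = exp(-r*dt) * [p_u * V(k+1, j+1) + p_m * V(k+1, j) + p_d * V(k+1, j-1)]
  V(1,-1) = exp(-r*dt) * [p_u*0.810000 + p_m*5.036055 + p_d*8.602599] = 5.041449
  V(1,+0) = exp(-r*dt) * [p_u*0.000000 + p_m*0.810000 + p_d*5.036055] = 1.454766
  V(1,+1) = exp(-r*dt) * [p_u*0.000000 + p_m*0.000000 + p_d*0.810000] = 0.147175
  V(0,+0) = exp(-r*dt) * [p_u*0.147175 + p_m*1.454766 + p_d*5.041449] = 1.907669


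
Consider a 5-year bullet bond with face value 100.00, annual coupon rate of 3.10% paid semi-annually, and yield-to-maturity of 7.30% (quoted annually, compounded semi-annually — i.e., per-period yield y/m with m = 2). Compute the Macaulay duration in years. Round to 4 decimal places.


Answer: Macaulay duration = 4.6289 years

Derivation:
Coupon per period c = face * coupon_rate / m = 1.550000
Periods per year m = 2; per-period yield y/m = 0.036500
Number of cashflows N = 10
Cashflows (t years, CF_t, discount factor 1/(1+y/m)^(m*t), PV):
  t = 0.5000: CF_t = 1.550000, DF = 0.964785, PV = 1.495417
  t = 1.0000: CF_t = 1.550000, DF = 0.930811, PV = 1.442757
  t = 1.5000: CF_t = 1.550000, DF = 0.898033, PV = 1.391950
  t = 2.0000: CF_t = 1.550000, DF = 0.866409, PV = 1.342933
  t = 2.5000: CF_t = 1.550000, DF = 0.835898, PV = 1.295642
  t = 3.0000: CF_t = 1.550000, DF = 0.806462, PV = 1.250017
  t = 3.5000: CF_t = 1.550000, DF = 0.778063, PV = 1.205998
  t = 4.0000: CF_t = 1.550000, DF = 0.750664, PV = 1.163529
  t = 4.5000: CF_t = 1.550000, DF = 0.724230, PV = 1.122556
  t = 5.0000: CF_t = 101.550000, DF = 0.698726, PV = 70.955630
Price P = sum_t PV_t = 82.666430
Macaulay numerator sum_t t * PV_t:
  t * PV_t at t = 0.5000: 0.747709
  t * PV_t at t = 1.0000: 1.442757
  t * PV_t at t = 1.5000: 2.087926
  t * PV_t at t = 2.0000: 2.685867
  t * PV_t at t = 2.5000: 3.239106
  t * PV_t at t = 3.0000: 3.750050
  t * PV_t at t = 3.5000: 4.220993
  t * PV_t at t = 4.0000: 4.654116
  t * PV_t at t = 4.5000: 5.051501
  t * PV_t at t = 5.0000: 354.778152
Macaulay duration D = (sum_t t * PV_t) / P = 382.658177 / 82.666430 = 4.628943
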